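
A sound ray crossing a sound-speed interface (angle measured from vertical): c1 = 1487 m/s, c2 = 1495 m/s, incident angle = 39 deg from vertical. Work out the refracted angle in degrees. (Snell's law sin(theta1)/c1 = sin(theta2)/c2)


sin(theta2) = (c2/c1)*sin(theta1) = (1495/1487)*sin(39 deg) = 0.63271
theta2 = arcsin(0.63271) = 39.25

39.25 deg


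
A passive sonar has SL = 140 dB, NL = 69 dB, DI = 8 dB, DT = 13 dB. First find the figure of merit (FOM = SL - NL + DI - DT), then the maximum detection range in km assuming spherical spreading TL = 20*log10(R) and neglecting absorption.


Step 1: FOM = SL - NL + DI - DT = 140 - 69 + 8 - 13 = 66 dB
Step 2: at max range FOM = TL = 20*log10(R), so R = 10^(66/20) = 1995.26 m = 2.0 km

2.0 km


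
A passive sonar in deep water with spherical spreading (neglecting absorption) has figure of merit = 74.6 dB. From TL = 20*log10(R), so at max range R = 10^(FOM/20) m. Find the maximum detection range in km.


5.37 km


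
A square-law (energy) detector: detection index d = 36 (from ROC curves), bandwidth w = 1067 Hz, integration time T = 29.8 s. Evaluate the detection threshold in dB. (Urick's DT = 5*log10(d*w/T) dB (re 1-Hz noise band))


DT = 5*log10(d*w/T) = 5*log10(36 * 1067 / 29.8) = 5*log10(1288.99) = 15.55

15.55 dB


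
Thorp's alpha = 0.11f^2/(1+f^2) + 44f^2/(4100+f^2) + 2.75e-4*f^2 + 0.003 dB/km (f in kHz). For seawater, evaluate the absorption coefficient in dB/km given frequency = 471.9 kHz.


f^2 = 222689.61
alpha = 0.11*222689.61/(1+222689.61) + 44*222689.61/(4100+222689.61) + 2.75e-4*222689.61 + 0.003 = 104.557

104.557 dB/km


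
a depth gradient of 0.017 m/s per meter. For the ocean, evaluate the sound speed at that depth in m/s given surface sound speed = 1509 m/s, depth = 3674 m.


c = 1509 + 0.017 * 3674 = 1571.458

1571.458 m/s


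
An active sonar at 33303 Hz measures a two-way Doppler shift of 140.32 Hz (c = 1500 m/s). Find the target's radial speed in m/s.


From fd = 2*f*v/c, v = c*fd/(2*f) = 1500 * 140.32 / (2*33303) = 3.16

3.16 m/s


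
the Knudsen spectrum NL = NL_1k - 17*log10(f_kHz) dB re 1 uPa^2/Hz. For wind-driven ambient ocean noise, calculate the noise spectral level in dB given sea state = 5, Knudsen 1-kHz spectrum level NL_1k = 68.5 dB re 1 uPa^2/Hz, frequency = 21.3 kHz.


45.92 dB


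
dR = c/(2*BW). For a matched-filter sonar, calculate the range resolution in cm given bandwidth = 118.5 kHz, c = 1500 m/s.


dR = c/(2*BW) = 1500 / (2 * 118.5e3) = 0.0063 m = 0.63 cm

0.63 cm


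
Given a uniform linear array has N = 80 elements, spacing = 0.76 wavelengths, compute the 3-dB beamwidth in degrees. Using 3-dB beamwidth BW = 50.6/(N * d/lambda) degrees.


0.83 deg


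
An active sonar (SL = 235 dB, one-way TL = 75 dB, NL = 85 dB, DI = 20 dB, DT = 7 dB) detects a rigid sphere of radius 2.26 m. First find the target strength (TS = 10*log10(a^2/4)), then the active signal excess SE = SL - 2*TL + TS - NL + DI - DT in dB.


Step 1: TS = 10*log10(2.26^2/4) = 1.06 dB
Step 2: SE = SL - 2*TL + TS - NL + DI - DT = 235 - 2*75 + (1.06) - 85 + 20 - 7 = 14.06

14.06 dB


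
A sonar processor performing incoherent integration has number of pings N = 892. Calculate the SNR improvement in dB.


Gain = 5*log10(892) = 14.75

14.75 dB


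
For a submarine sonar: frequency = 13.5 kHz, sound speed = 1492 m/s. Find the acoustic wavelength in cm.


11.05 cm


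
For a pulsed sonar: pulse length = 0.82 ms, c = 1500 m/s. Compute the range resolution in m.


0.615 m


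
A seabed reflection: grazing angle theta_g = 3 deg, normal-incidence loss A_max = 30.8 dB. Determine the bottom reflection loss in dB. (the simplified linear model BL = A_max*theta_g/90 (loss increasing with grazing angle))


1.03 dB


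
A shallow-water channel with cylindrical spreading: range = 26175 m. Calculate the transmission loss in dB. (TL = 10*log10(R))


TL = 10*log10(26175) = 44.18

44.18 dB


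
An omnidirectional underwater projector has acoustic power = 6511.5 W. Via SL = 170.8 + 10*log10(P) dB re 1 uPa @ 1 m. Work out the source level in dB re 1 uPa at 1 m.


SL = 170.8 + 10*log10(6511.5) = 170.8 + 38.14 = 208.94

208.94 dB


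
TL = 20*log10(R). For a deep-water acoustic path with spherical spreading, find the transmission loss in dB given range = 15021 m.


TL = 20*log10(15021) = 83.53

83.53 dB


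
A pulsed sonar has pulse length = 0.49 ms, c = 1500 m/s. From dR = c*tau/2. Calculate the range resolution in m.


dR = c*tau/2 = 1500 * 0.49e-3 / 2 = 0.3675

0.3675 m


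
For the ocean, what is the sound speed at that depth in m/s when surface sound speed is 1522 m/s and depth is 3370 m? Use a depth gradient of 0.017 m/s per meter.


c = 1522 + 0.017 * 3370 = 1579.29

1579.29 m/s


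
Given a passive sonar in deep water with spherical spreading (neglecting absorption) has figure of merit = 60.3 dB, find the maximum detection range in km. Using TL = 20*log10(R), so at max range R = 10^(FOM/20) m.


1.04 km


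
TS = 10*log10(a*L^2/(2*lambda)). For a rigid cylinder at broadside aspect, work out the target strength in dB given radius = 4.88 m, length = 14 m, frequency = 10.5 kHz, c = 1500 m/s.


lambda = 1500/10500 = 0.14286 m
TS = 10*log10(4.88*14^2/(2*0.14286)) = 35.25

35.25 dB


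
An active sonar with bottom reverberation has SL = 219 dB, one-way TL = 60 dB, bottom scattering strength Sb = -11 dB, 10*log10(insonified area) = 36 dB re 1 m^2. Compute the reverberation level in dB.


RL = SL - 2*TL + Sb + 10*log10(A) = 219 - 2*60 + (-11) + 36 = 124

124 dB


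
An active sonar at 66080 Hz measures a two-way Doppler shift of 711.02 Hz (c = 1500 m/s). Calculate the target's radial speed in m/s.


From fd = 2*f*v/c, v = c*fd/(2*f) = 1500 * 711.02 / (2*66080) = 8.07

8.07 m/s


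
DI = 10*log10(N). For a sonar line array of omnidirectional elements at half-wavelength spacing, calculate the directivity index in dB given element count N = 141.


DI = 10*log10(141) = 21.49

21.49 dB


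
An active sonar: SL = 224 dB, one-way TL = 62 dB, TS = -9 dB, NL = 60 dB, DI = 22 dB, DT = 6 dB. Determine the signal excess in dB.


SE = SL - 2*TL + TS - NL + DI - DT = 224 - 2*62 + (-9) - 60 + 22 - 6 = 47

47 dB


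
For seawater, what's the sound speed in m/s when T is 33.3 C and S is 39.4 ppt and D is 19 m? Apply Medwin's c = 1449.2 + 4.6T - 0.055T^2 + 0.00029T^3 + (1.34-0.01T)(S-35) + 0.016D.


c = 1449.2 + 4.6*33.3 - 0.055*33.3^2 + 0.00029*33.3^3 + (1.34 - 0.01*33.3)*(39.4 - 35) + 0.016*19 = 1556.83

1556.83 m/s


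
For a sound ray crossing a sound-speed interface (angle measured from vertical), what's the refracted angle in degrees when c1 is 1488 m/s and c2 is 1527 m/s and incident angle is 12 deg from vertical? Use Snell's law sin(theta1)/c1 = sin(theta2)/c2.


sin(theta2) = (c2/c1)*sin(theta1) = (1527/1488)*sin(12 deg) = 0.21336
theta2 = arcsin(0.21336) = 12.32

12.32 deg


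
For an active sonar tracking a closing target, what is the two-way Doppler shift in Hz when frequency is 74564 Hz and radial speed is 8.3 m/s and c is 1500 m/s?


fd = 2*f*v/c = 2 * 74564 * 8.3 / 1500 = 825.17

825.17 Hz


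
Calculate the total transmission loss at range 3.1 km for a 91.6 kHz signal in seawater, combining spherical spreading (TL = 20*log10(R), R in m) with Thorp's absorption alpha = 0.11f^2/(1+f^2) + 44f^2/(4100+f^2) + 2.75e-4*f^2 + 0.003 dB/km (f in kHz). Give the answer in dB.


Step 1 (Thorp): alpha = 0.11*8390.56/(1+8390.56) + 44*8390.56/(4100+8390.56) + 2.75e-4*8390.56 + 0.003 = 31.9775 dB/km
Step 2: TL_spread = 20*log10(3100) = 69.83 dB
Step 3: TL_abs = alpha*R = 31.9775 * 3.1 = 99.13 dB
Step 4: TL_total = 69.83 + 99.13 = 168.96

168.96 dB


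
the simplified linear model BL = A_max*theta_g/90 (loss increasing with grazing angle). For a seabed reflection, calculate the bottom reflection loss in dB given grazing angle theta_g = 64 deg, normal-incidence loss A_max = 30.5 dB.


21.69 dB


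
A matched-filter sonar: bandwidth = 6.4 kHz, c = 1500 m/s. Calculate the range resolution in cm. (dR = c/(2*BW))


dR = c/(2*BW) = 1500 / (2 * 6.4e3) = 0.1172 m = 11.72 cm

11.72 cm


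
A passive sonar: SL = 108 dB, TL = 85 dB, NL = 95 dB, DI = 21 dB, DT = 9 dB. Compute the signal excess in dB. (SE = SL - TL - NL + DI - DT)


SE = SL - TL - NL + DI - DT = 108 - 85 - 95 + 21 - 9 = -60

-60 dB


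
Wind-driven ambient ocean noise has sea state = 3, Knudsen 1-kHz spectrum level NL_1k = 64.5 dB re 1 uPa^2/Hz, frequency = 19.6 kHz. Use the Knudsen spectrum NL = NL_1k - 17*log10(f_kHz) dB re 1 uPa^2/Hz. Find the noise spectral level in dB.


42.53 dB


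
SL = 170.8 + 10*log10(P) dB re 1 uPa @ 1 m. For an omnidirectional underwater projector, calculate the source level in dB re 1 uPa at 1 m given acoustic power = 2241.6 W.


204.31 dB


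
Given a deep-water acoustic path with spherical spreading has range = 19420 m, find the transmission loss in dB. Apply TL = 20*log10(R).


TL = 20*log10(19420) = 85.76

85.76 dB


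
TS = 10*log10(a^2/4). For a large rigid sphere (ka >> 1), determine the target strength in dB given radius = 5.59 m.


TS = 10*log10(5.59^2 / 4) = 10*log10(7.812025) = 8.93

8.93 dB


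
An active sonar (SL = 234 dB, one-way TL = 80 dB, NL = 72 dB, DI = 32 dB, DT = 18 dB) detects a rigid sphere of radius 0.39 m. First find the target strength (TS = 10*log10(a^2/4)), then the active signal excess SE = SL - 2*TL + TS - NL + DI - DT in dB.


Step 1: TS = 10*log10(0.39^2/4) = -14.2 dB
Step 2: SE = SL - 2*TL + TS - NL + DI - DT = 234 - 2*80 + (-14.2) - 72 + 32 - 18 = 1.8

1.8 dB


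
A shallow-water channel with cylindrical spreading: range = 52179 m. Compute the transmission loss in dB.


TL = 10*log10(52179) = 47.17

47.17 dB


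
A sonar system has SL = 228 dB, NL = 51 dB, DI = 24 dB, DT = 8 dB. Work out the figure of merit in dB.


193 dB


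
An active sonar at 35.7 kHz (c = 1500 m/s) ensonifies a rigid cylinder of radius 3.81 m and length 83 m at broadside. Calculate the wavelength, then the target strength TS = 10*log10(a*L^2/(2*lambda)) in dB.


Step 1: lambda = c/f = 1500/35700 = 0.04202 m
Step 2: TS = 10*log10(a*L^2/(2*lambda)) = 10*log10(3.81*83^2/(2*0.04202)) = 54.95

54.95 dB


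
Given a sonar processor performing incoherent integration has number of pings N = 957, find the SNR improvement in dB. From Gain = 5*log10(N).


14.9 dB


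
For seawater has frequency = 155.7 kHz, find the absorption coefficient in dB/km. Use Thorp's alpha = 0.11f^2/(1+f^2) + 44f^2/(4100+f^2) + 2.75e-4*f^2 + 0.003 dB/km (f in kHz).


44.415 dB/km


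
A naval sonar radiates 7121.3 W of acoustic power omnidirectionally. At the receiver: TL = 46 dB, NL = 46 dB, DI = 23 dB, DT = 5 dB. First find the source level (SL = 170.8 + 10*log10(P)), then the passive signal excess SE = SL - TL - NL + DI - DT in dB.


Step 1: SL = 170.8 + 10*log10(7121.3) = 209.33 dB
Step 2: SE = SL - TL - NL + DI - DT = 209.33 - 46 - 46 + 23 - 5 = 135.33

135.33 dB


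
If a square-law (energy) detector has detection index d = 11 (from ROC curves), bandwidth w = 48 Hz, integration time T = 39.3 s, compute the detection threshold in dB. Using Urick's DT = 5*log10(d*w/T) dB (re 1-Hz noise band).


5.64 dB


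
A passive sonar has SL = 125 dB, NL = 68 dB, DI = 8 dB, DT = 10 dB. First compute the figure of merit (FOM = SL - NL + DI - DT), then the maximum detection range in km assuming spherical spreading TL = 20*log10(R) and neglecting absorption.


Step 1: FOM = SL - NL + DI - DT = 125 - 68 + 8 - 10 = 55 dB
Step 2: at max range FOM = TL = 20*log10(R), so R = 10^(55/20) = 562.34 m = 0.56 km

0.56 km


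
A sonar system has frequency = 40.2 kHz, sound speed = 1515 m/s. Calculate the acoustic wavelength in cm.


lambda = c/f = 1515 / 40200 = 0.0377 m = 3.77 cm

3.77 cm


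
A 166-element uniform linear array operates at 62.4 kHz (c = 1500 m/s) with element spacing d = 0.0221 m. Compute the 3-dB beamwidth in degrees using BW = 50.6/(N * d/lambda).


0.33 deg


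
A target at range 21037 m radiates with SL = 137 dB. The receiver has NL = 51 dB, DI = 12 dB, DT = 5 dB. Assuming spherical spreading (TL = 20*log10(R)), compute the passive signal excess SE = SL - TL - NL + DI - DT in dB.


6.54 dB


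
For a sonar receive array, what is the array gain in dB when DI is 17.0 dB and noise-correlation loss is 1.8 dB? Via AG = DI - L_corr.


AG = DI - L_corr = 17.0 - 1.8 = 15.2

15.2 dB


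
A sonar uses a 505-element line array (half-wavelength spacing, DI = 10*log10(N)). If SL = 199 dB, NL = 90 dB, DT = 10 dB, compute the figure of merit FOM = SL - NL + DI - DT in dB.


Step 1: DI = 10*log10(505) = 27.03 dB
Step 2: FOM = SL - NL + DI - DT = 199 - 90 + 27.03 - 10 = 126.03

126.03 dB


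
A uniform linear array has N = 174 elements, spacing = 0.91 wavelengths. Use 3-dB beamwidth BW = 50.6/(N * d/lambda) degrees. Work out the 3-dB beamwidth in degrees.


BW = 50.6 / (174 * 0.91) = 50.6 / 158.34 = 0.32

0.32 deg


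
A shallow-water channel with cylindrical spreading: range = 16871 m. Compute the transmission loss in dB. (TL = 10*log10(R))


42.27 dB


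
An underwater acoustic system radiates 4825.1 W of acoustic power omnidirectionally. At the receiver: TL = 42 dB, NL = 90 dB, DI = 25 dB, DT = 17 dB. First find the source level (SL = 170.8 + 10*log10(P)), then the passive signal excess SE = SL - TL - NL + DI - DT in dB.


Step 1: SL = 170.8 + 10*log10(4825.1) = 207.64 dB
Step 2: SE = SL - TL - NL + DI - DT = 207.64 - 42 - 90 + 25 - 17 = 83.64

83.64 dB


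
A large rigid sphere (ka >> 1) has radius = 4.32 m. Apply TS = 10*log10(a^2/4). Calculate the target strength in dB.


TS = 10*log10(4.32^2 / 4) = 10*log10(4.6656) = 6.69

6.69 dB


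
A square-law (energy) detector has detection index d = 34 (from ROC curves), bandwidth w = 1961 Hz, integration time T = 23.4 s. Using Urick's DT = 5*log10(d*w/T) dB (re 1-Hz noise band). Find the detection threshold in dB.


DT = 5*log10(d*w/T) = 5*log10(34 * 1961 / 23.4) = 5*log10(2849.32) = 17.27

17.27 dB


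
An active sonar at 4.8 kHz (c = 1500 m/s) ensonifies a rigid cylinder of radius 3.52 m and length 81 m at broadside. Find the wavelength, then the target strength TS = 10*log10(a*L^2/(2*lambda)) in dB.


Step 1: lambda = c/f = 1500/4800 = 0.3125 m
Step 2: TS = 10*log10(a*L^2/(2*lambda)) = 10*log10(3.52*81^2/(2*0.3125)) = 45.68

45.68 dB


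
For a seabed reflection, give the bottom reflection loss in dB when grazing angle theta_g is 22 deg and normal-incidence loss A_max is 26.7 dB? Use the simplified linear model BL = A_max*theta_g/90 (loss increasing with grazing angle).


6.53 dB


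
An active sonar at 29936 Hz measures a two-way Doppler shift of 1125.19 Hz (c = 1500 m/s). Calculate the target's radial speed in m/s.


From fd = 2*f*v/c, v = c*fd/(2*f) = 1500 * 1125.19 / (2*29936) = 28.19

28.19 m/s


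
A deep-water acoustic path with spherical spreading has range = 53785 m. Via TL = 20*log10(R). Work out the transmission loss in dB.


94.61 dB


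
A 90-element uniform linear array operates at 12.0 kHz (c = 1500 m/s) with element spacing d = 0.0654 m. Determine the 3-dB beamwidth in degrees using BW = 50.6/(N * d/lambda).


1.07 deg


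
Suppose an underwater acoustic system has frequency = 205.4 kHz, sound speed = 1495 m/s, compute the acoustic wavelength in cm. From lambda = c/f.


lambda = c/f = 1495 / 205400 = 0.0073 m = 0.73 cm

0.73 cm


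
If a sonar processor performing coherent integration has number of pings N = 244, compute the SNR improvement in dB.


23.87 dB


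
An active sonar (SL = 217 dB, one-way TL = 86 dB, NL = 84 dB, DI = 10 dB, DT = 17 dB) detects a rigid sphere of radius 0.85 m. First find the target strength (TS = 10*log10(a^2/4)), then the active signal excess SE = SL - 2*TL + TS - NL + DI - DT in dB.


Step 1: TS = 10*log10(0.85^2/4) = -7.43 dB
Step 2: SE = SL - 2*TL + TS - NL + DI - DT = 217 - 2*86 + (-7.43) - 84 + 10 - 17 = -53.43

-53.43 dB


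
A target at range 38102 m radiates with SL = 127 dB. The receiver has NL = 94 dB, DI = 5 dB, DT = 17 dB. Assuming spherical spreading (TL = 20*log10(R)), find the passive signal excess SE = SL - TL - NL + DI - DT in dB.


Step 1: TL = 20*log10(38102) = 91.62 dB
Step 2: SE = 127 - 91.62 - 94 + 5 - 17 = -70.62

-70.62 dB


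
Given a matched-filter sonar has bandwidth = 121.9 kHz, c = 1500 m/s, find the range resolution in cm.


dR = c/(2*BW) = 1500 / (2 * 121.9e3) = 0.0062 m = 0.62 cm

0.62 cm


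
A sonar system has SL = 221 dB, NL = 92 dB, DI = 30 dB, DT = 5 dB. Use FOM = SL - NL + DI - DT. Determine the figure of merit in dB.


FOM = SL - NL + DI - DT = 221 - 92 + 30 - 5 = 154

154 dB


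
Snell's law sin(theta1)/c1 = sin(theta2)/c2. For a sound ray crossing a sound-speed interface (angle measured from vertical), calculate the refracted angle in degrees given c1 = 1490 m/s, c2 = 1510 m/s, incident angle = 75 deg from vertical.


78.21 deg


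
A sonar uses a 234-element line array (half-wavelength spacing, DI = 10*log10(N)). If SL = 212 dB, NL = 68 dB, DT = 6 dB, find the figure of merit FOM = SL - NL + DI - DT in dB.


Step 1: DI = 10*log10(234) = 23.69 dB
Step 2: FOM = SL - NL + DI - DT = 212 - 68 + 23.69 - 6 = 161.69

161.69 dB


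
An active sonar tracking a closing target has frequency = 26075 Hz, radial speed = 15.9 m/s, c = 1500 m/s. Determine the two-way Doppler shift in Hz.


fd = 2*f*v/c = 2 * 26075 * 15.9 / 1500 = 552.79

552.79 Hz


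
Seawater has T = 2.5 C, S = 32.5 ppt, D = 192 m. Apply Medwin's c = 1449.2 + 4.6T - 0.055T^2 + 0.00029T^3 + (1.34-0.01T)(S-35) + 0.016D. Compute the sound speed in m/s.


c = 1449.2 + 4.6*2.5 - 0.055*2.5^2 + 0.00029*2.5^3 + (1.34 - 0.01*2.5)*(32.5 - 35) + 0.016*192 = 1460.15

1460.15 m/s


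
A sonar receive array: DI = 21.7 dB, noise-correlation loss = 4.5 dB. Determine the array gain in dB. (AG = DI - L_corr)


17.2 dB


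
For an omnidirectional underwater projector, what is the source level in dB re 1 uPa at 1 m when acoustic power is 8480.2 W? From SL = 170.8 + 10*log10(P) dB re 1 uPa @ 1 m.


SL = 170.8 + 10*log10(8480.2) = 170.8 + 39.28 = 210.08

210.08 dB


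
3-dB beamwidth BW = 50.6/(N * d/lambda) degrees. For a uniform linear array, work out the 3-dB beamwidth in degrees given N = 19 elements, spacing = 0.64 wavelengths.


BW = 50.6 / (19 * 0.64) = 50.6 / 12.16 = 4.16

4.16 deg


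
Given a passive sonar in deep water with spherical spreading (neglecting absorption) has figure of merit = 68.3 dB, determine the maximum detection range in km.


2.6 km


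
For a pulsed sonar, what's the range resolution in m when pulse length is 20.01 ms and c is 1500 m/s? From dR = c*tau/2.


dR = c*tau/2 = 1500 * 20.01e-3 / 2 = 15.0075

15.0075 m


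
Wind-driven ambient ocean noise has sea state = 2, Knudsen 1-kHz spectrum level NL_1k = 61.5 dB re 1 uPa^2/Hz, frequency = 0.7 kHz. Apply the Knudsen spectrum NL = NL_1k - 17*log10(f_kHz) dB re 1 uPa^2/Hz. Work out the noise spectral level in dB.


NL = NL_1k - 17*log10(f_kHz) = 61.5 - 17*log10(0.7) = 61.5 - (-2.63) = 64.13

64.13 dB


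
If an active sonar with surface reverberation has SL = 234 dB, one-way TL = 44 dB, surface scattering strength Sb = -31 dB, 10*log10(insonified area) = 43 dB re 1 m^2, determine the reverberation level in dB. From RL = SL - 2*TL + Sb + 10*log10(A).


RL = SL - 2*TL + Sb + 10*log10(A) = 234 - 2*44 + (-31) + 43 = 158

158 dB


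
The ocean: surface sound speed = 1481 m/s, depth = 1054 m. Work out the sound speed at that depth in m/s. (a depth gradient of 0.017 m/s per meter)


1498.918 m/s


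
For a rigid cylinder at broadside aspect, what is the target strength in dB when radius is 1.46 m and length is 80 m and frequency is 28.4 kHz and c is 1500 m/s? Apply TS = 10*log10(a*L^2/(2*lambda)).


49.47 dB


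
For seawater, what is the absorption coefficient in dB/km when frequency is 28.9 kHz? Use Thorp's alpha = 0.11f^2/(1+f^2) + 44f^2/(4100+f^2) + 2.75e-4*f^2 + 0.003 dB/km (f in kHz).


f^2 = 835.21
alpha = 0.11*835.21/(1+835.21) + 44*835.21/(4100+835.21) + 2.75e-4*835.21 + 0.003 = 7.789

7.789 dB/km


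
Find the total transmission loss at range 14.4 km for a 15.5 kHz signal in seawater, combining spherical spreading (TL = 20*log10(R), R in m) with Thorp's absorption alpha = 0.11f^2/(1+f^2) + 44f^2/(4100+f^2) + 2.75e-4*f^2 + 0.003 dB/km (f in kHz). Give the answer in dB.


Step 1 (Thorp): alpha = 0.11*240.25/(1+240.25) + 44*240.25/(4100+240.25) + 2.75e-4*240.25 + 0.003 = 2.6142 dB/km
Step 2: TL_spread = 20*log10(14400) = 83.17 dB
Step 3: TL_abs = alpha*R = 2.6142 * 14.4 = 37.64 dB
Step 4: TL_total = 83.17 + 37.64 = 120.81

120.81 dB


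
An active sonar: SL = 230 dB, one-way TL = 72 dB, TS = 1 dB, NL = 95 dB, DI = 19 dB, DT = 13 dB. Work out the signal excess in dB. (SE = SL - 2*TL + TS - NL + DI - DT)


SE = SL - 2*TL + TS - NL + DI - DT = 230 - 2*72 + (1) - 95 + 19 - 13 = -2

-2 dB


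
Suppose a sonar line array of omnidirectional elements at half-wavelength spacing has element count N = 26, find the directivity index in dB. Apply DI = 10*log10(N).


14.15 dB


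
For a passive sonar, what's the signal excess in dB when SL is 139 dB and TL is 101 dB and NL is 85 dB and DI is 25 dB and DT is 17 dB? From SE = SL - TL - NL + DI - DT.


SE = SL - TL - NL + DI - DT = 139 - 101 - 85 + 25 - 17 = -39

-39 dB


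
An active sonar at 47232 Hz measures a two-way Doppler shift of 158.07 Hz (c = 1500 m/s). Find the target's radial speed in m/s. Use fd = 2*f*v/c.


2.51 m/s


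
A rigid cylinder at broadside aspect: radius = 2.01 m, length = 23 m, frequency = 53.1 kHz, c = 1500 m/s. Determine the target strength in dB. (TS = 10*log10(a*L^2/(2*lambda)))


lambda = 1500/53100 = 0.02825 m
TS = 10*log10(2.01*23^2/(2*0.02825)) = 42.75

42.75 dB


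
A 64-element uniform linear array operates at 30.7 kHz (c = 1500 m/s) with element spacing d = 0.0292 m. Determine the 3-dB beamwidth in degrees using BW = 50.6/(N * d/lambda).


Step 1: lambda = 1500/30700 = 0.04886 m
Step 2: d/lambda = 0.0292/0.04886 = 0.5976
Step 3: BW = 50.6/(N * d/lambda) = 50.6/(64 * 0.5976) = 1.32

1.32 deg


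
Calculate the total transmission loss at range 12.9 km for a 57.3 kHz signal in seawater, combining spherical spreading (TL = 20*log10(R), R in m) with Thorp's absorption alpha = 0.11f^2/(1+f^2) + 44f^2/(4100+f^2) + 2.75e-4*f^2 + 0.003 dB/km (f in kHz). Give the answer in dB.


Step 1 (Thorp): alpha = 0.11*3283.29/(1+3283.29) + 44*3283.29/(4100+3283.29) + 2.75e-4*3283.29 + 0.003 = 20.5823 dB/km
Step 2: TL_spread = 20*log10(12900) = 82.21 dB
Step 3: TL_abs = alpha*R = 20.5823 * 12.9 = 265.51 dB
Step 4: TL_total = 82.21 + 265.51 = 347.72

347.72 dB


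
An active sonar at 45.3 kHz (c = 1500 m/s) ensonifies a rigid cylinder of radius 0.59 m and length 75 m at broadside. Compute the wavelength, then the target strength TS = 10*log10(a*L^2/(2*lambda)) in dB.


Step 1: lambda = c/f = 1500/45300 = 0.03311 m
Step 2: TS = 10*log10(a*L^2/(2*lambda)) = 10*log10(0.59*75^2/(2*0.03311)) = 47.0

47.0 dB


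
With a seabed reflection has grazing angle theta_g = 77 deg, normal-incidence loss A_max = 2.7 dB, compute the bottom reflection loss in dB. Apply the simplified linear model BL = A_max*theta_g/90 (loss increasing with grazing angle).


BL = A_max * theta_g / 90 = 2.7 * 77 / 90 = 2.31

2.31 dB


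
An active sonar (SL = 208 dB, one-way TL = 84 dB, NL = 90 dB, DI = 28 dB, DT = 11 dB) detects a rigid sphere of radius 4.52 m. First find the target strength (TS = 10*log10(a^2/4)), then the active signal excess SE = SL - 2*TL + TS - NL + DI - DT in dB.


Step 1: TS = 10*log10(4.52^2/4) = 7.08 dB
Step 2: SE = SL - 2*TL + TS - NL + DI - DT = 208 - 2*84 + (7.08) - 90 + 28 - 11 = -25.92

-25.92 dB


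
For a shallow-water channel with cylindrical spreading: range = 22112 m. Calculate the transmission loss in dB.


TL = 10*log10(22112) = 43.45

43.45 dB


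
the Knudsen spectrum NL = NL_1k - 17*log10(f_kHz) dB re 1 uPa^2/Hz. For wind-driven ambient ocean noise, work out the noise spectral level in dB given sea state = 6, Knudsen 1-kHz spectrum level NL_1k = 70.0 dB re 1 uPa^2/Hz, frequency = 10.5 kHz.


52.64 dB


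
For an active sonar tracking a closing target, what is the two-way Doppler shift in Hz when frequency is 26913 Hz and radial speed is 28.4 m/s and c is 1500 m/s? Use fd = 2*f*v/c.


fd = 2*f*v/c = 2 * 26913 * 28.4 / 1500 = 1019.11

1019.11 Hz


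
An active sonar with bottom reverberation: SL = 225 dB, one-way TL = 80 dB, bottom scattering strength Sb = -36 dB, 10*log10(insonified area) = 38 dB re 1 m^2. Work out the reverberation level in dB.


67 dB


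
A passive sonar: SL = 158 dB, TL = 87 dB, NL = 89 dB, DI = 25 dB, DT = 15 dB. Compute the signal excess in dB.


SE = SL - TL - NL + DI - DT = 158 - 87 - 89 + 25 - 15 = -8

-8 dB


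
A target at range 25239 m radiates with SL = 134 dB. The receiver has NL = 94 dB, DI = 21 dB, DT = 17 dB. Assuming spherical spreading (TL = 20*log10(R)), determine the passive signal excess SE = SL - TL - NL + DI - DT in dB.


Step 1: TL = 20*log10(25239) = 88.04 dB
Step 2: SE = 134 - 88.04 - 94 + 21 - 17 = -44.04

-44.04 dB


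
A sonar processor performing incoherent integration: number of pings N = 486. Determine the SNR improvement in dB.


Gain = 5*log10(486) = 13.43

13.43 dB


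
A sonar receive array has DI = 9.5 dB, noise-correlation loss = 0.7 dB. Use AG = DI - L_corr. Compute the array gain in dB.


AG = DI - L_corr = 9.5 - 0.7 = 8.8

8.8 dB


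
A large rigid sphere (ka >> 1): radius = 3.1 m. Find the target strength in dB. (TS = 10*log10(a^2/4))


3.81 dB


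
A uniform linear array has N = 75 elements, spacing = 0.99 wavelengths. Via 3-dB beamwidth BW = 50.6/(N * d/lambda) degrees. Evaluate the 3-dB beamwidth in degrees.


BW = 50.6 / (75 * 0.99) = 50.6 / 74.25 = 0.68

0.68 deg


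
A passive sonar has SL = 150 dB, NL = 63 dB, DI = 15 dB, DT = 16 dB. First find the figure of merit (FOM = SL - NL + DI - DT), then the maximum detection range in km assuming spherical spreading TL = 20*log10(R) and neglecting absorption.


Step 1: FOM = SL - NL + DI - DT = 150 - 63 + 15 - 16 = 86 dB
Step 2: at max range FOM = TL = 20*log10(R), so R = 10^(86/20) = 19952.62 m = 19.95 km

19.95 km


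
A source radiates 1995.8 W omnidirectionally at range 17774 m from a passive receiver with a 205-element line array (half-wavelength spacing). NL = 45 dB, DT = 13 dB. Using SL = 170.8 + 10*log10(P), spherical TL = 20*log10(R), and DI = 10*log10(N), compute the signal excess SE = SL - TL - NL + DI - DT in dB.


83.92 dB


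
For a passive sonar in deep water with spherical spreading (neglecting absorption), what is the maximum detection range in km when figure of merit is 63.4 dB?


1.48 km


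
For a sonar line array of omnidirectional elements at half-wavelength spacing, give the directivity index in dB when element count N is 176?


22.46 dB


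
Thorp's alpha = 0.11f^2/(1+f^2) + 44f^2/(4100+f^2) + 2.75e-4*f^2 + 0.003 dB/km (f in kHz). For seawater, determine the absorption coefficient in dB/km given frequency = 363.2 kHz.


79.063 dB/km


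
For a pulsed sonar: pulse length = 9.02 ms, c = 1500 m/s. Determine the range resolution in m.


dR = c*tau/2 = 1500 * 9.02e-3 / 2 = 6.765

6.765 m


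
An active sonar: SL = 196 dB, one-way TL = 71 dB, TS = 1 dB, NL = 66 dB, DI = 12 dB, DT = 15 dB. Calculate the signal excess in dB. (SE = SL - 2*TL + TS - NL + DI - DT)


-14 dB


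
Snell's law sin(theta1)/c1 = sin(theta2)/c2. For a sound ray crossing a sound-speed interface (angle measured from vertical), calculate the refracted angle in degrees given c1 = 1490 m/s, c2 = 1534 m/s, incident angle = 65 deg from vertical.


sin(theta2) = (c2/c1)*sin(theta1) = (1534/1490)*sin(65 deg) = 0.93307
theta2 = arcsin(0.93307) = 68.92

68.92 deg


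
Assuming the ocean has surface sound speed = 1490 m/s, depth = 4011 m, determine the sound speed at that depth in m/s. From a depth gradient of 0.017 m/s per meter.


c = 1490 + 0.017 * 4011 = 1558.187

1558.187 m/s


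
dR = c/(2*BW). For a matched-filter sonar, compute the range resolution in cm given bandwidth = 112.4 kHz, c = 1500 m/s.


0.67 cm


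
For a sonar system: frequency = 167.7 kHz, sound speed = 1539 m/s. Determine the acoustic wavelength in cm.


lambda = c/f = 1539 / 167700 = 0.0092 m = 0.92 cm

0.92 cm


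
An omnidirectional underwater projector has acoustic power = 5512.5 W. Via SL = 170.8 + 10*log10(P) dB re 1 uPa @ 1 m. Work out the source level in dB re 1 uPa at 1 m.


SL = 170.8 + 10*log10(5512.5) = 170.8 + 37.41 = 208.21

208.21 dB


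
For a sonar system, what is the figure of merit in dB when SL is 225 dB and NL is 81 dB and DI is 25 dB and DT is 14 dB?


FOM = SL - NL + DI - DT = 225 - 81 + 25 - 14 = 155

155 dB


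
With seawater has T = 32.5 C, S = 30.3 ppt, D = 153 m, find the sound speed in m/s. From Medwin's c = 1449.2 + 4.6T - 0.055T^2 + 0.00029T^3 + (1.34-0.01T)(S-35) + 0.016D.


c = 1449.2 + 4.6*32.5 - 0.055*32.5^2 + 0.00029*32.5^3 + (1.34 - 0.01*32.5)*(30.3 - 35) + 0.016*153 = 1548.24

1548.24 m/s


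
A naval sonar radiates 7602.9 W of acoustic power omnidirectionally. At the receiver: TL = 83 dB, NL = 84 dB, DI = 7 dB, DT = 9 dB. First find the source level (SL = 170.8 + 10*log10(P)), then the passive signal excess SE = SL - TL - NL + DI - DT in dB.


Step 1: SL = 170.8 + 10*log10(7602.9) = 209.61 dB
Step 2: SE = SL - TL - NL + DI - DT = 209.61 - 83 - 84 + 7 - 9 = 40.61

40.61 dB


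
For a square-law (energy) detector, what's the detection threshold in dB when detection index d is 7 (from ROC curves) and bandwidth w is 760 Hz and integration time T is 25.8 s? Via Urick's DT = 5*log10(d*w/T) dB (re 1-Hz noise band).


11.57 dB


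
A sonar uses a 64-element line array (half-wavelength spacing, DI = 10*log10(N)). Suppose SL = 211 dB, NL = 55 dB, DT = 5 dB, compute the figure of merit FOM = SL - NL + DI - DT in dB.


Step 1: DI = 10*log10(64) = 18.06 dB
Step 2: FOM = SL - NL + DI - DT = 211 - 55 + 18.06 - 5 = 169.06

169.06 dB


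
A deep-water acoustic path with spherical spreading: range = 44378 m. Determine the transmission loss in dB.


TL = 20*log10(44378) = 92.94

92.94 dB


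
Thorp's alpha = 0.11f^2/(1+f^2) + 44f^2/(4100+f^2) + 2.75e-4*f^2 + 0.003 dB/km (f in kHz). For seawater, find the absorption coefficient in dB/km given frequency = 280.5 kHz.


63.571 dB/km


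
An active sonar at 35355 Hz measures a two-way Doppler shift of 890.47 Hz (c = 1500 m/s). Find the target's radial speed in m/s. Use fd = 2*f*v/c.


From fd = 2*f*v/c, v = c*fd/(2*f) = 1500 * 890.47 / (2*35355) = 18.89

18.89 m/s


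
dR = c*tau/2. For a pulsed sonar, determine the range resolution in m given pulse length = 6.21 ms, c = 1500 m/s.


dR = c*tau/2 = 1500 * 6.21e-3 / 2 = 4.6575

4.6575 m


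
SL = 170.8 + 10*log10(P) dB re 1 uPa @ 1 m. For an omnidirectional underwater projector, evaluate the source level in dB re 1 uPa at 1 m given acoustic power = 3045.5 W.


205.64 dB


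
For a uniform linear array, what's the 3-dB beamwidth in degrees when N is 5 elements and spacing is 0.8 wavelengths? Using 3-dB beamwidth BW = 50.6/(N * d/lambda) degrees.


BW = 50.6 / (5 * 0.8) = 50.6 / 4.0 = 12.65

12.65 deg


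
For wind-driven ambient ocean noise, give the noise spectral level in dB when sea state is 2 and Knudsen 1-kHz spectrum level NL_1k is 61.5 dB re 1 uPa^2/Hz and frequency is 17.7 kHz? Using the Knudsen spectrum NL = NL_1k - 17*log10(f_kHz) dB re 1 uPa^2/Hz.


40.28 dB


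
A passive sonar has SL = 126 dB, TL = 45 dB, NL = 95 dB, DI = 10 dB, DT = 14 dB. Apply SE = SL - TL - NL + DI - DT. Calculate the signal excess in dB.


SE = SL - TL - NL + DI - DT = 126 - 45 - 95 + 10 - 14 = -18

-18 dB


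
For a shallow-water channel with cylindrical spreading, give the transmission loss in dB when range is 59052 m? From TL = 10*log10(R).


TL = 10*log10(59052) = 47.71

47.71 dB


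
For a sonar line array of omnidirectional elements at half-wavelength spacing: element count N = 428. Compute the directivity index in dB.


DI = 10*log10(428) = 26.31

26.31 dB


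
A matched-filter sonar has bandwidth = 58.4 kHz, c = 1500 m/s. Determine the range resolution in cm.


dR = c/(2*BW) = 1500 / (2 * 58.4e3) = 0.0128 m = 1.28 cm

1.28 cm


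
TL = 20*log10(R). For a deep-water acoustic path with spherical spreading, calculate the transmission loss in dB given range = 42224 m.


TL = 20*log10(42224) = 92.51

92.51 dB


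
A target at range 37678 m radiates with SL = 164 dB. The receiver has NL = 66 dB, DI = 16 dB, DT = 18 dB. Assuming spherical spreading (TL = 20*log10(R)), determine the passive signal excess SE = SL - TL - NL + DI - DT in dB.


4.48 dB


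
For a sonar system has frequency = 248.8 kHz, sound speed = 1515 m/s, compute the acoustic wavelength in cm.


lambda = c/f = 1515 / 248800 = 0.0061 m = 0.61 cm

0.61 cm


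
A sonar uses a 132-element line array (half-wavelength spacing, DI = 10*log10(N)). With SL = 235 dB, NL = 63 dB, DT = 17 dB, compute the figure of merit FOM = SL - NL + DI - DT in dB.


Step 1: DI = 10*log10(132) = 21.21 dB
Step 2: FOM = SL - NL + DI - DT = 235 - 63 + 21.21 - 17 = 176.21

176.21 dB


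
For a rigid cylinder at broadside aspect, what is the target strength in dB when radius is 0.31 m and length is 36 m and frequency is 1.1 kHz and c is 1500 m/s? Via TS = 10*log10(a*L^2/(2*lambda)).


21.68 dB


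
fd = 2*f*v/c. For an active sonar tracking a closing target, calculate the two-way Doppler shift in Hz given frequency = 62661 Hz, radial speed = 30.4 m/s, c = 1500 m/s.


fd = 2*f*v/c = 2 * 62661 * 30.4 / 1500 = 2539.86

2539.86 Hz


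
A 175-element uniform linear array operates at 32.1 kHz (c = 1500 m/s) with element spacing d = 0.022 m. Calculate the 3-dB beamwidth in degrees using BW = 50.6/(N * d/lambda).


Step 1: lambda = 1500/32100 = 0.04673 m
Step 2: d/lambda = 0.022/0.04673 = 0.4708
Step 3: BW = 50.6/(N * d/lambda) = 50.6/(175 * 0.4708) = 0.61

0.61 deg


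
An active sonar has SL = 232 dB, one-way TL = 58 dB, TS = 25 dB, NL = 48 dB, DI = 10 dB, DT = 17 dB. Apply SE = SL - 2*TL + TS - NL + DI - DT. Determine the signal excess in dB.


SE = SL - 2*TL + TS - NL + DI - DT = 232 - 2*58 + (25) - 48 + 10 - 17 = 86

86 dB


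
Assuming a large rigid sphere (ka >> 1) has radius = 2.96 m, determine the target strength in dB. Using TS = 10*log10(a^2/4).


TS = 10*log10(2.96^2 / 4) = 10*log10(2.1904) = 3.41

3.41 dB


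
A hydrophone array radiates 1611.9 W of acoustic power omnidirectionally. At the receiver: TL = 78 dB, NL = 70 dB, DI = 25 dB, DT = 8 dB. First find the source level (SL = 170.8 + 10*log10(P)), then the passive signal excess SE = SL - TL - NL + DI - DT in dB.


Step 1: SL = 170.8 + 10*log10(1611.9) = 202.87 dB
Step 2: SE = SL - TL - NL + DI - DT = 202.87 - 78 - 70 + 25 - 8 = 71.87

71.87 dB


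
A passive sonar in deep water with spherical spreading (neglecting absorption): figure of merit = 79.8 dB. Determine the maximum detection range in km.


At max range FOM = TL, so 20*log10(R) = 79.8
R = 10^(79.8/20) = 9772.37 m = 9.77 km

9.77 km


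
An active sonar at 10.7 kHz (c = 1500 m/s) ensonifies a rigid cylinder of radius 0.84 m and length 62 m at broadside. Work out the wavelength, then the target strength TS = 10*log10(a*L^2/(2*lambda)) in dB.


Step 1: lambda = c/f = 1500/10700 = 0.14019 m
Step 2: TS = 10*log10(a*L^2/(2*lambda)) = 10*log10(0.84*62^2/(2*0.14019)) = 40.61

40.61 dB


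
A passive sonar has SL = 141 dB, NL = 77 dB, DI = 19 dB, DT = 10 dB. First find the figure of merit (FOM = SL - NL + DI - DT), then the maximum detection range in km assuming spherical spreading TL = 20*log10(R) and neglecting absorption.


Step 1: FOM = SL - NL + DI - DT = 141 - 77 + 19 - 10 = 73 dB
Step 2: at max range FOM = TL = 20*log10(R), so R = 10^(73/20) = 4466.84 m = 4.47 km

4.47 km


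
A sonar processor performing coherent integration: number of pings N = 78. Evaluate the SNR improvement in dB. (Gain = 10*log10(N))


Gain = 10*log10(78) = 18.92

18.92 dB


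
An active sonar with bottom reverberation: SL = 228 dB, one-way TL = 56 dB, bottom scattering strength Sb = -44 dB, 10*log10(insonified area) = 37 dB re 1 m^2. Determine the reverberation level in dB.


109 dB


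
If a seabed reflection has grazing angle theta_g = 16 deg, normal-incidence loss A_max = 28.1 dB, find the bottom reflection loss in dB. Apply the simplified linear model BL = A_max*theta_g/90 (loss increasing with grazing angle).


BL = A_max * theta_g / 90 = 28.1 * 16 / 90 = 5.0

5.0 dB


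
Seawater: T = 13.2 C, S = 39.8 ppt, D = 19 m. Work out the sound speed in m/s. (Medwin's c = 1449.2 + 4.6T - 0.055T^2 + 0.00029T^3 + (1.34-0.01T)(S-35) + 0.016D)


c = 1449.2 + 4.6*13.2 - 0.055*13.2^2 + 0.00029*13.2^3 + (1.34 - 0.01*13.2)*(39.8 - 35) + 0.016*19 = 1507.11

1507.11 m/s


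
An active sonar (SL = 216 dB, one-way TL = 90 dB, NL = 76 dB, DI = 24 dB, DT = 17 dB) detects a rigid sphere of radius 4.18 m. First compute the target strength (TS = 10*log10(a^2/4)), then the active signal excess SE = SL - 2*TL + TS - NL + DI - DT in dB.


Step 1: TS = 10*log10(4.18^2/4) = 6.4 dB
Step 2: SE = SL - 2*TL + TS - NL + DI - DT = 216 - 2*90 + (6.4) - 76 + 24 - 17 = -26.6

-26.6 dB


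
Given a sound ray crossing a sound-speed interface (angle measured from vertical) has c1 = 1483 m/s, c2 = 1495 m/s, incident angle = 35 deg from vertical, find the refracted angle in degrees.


sin(theta2) = (c2/c1)*sin(theta1) = (1495/1483)*sin(35 deg) = 0.57822
theta2 = arcsin(0.57822) = 35.33

35.33 deg


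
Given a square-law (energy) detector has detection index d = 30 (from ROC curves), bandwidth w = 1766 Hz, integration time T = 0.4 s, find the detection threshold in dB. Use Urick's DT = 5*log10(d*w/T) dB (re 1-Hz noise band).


25.61 dB


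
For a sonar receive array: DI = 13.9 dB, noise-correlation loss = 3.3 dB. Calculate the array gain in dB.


AG = DI - L_corr = 13.9 - 3.3 = 10.6

10.6 dB


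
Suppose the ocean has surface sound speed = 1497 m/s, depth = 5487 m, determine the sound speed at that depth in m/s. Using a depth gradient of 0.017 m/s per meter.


c = 1497 + 0.017 * 5487 = 1590.279

1590.279 m/s


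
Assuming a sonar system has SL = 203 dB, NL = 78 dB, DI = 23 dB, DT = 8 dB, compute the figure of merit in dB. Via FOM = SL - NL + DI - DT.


140 dB


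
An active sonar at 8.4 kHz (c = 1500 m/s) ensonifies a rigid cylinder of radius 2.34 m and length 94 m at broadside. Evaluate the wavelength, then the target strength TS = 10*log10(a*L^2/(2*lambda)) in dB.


Step 1: lambda = c/f = 1500/8400 = 0.17857 m
Step 2: TS = 10*log10(a*L^2/(2*lambda)) = 10*log10(2.34*94^2/(2*0.17857)) = 47.63

47.63 dB


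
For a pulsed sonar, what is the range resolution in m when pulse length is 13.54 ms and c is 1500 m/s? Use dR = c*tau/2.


10.155 m


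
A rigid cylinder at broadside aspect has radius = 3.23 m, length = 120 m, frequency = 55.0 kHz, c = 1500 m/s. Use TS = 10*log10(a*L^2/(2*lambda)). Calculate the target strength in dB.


59.31 dB


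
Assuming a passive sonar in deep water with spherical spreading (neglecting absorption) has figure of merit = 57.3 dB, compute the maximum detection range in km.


At max range FOM = TL, so 20*log10(R) = 57.3
R = 10^(57.3/20) = 732.82 m = 0.73 km

0.73 km
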